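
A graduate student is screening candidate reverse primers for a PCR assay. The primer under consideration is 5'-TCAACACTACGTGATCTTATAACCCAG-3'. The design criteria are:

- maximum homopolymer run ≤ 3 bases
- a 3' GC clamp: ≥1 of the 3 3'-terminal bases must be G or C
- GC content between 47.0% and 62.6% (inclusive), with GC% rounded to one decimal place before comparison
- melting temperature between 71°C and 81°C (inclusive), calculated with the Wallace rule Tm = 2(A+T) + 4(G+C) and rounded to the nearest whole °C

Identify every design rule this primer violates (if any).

Base counts: A=9, T=7, G=3, C=8 (length 27).
homopolymer run: longest run = 3 ✓
GC clamp: 3' end CAG has 2 G/C ✓
GC content: GC 11/27 = 40.7%, outside 47.0–62.6% ✗
Tm: Tm = 2·16 + 4·11 = 76°C ✓

Fails: GC content.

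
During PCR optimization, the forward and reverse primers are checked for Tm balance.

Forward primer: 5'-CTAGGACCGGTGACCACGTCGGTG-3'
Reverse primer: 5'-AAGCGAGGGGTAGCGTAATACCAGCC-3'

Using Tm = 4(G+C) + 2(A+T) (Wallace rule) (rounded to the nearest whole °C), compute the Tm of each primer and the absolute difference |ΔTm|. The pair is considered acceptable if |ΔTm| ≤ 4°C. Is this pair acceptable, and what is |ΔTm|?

|ΔTm| = 2°C; the pair is acceptable.

Forward: A=4 T=4 G=9 C=7 → Tm = 2·8 + 4·16 = 80°C.
Reverse: A=8 T=3 G=9 C=6 → Tm = 2·11 + 4·15 = 82°C.
|ΔTm| = |80 − 82| = 2°C, ≤ 4°C.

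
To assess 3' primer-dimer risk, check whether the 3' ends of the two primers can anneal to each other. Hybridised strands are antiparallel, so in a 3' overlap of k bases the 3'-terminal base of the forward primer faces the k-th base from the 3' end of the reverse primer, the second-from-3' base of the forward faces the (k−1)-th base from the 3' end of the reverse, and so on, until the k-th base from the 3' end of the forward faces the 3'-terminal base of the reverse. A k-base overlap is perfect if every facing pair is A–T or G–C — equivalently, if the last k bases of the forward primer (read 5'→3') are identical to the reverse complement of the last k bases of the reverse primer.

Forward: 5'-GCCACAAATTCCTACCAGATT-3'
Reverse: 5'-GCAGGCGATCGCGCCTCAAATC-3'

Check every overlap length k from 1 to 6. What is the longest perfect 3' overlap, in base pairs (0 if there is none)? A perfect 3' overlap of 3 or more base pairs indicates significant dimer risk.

Longest perfect overlap: 4 complementary base pairs; significant dimer risk (threshold 3).

Last 6 bases (5'→3') — forward …CAGATT, reverse …CAAATC.
Reverse complement of the reverse primer's last 6 bases: GATTTG; its first k bases are the reverse complement of the reverse primer's last k bases, so a perfect k-base overlap needs the forward primer's last k bases to equal them.
Comparing (forward last k vs required): k=1: T vs G ✗; k=2: TT vs GA ✗; k=3: ATT vs GAT ✗; k=4: GATT vs GATT ✓; k=5: AGATT vs GATTT ✗; k=6: CAGATT vs GATTTG ✗.
Only k = 4 is perfect, so the longest perfect 3' overlap is 4.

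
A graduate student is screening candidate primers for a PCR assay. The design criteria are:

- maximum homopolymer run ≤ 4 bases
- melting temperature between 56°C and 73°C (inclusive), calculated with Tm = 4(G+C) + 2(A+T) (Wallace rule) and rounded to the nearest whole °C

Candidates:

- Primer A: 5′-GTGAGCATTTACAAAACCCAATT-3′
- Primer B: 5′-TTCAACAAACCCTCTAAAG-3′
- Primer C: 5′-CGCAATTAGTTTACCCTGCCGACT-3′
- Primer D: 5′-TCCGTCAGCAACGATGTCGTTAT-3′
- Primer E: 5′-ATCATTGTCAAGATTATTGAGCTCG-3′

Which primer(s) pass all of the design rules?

Primer A (23 nt, A=9 T=6 G=3 C=5): longest run = 4 ✓; Tm = 2·15 + 4·8 = 62°C ✓ — passes.
Primer B (19 nt, A=8 T=4 G=1 C=6): longest run = 3 ✓; Tm = 2·12 + 4·7 = 52°C, outside 56–73°C ✗ — fails.
Primer C (24 nt, A=5 T=7 G=4 C=8): longest run = 3 ✓; Tm = 2·12 + 4·12 = 72°C ✓ — passes.
Primer D (23 nt, A=5 T=7 G=5 C=6): longest run = 2 ✓; Tm = 2·12 + 4·11 = 68°C ✓ — passes.
Primer E (25 nt, A=7 T=9 G=5 C=4): longest run = 2 ✓; Tm = 2·16 + 4·9 = 68°C ✓ — passes.

Primer A, Primer C, Primer D and Primer E.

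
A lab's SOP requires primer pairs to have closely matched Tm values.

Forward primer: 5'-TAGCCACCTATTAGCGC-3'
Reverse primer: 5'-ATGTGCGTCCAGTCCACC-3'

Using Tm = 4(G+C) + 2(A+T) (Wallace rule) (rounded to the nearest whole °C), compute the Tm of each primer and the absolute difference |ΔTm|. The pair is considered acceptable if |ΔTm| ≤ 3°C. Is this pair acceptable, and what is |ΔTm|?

Forward: A=4 T=4 G=3 C=6 → Tm = 2·8 + 4·9 = 52°C.
Reverse: A=3 T=4 G=4 C=7 → Tm = 2·7 + 4·11 = 58°C.
|ΔTm| = |52 − 58| = 6°C, > 3°C.

|ΔTm| = 6°C; the pair is not acceptable.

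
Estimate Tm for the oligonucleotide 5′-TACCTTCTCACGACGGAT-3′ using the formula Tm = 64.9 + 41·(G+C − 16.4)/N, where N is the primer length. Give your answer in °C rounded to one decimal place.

Base counts: A=4, T=5, G=3, C=6; G+C = 9, N = 18.
Tm = 64.9 + 41·(9 − 16.4)/18 = 64.9 + -303.40/18 = 48.0°C.

48.0°C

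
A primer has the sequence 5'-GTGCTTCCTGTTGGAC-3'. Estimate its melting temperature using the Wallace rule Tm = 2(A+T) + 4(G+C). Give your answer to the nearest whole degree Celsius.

50°C

Base counts: A=1, T=6, G=5, C=4 (length 16).
Tm = 2·(1+6) + 4·(5+4) = 2·7 + 4·9 = 14 + 36 = 50°C.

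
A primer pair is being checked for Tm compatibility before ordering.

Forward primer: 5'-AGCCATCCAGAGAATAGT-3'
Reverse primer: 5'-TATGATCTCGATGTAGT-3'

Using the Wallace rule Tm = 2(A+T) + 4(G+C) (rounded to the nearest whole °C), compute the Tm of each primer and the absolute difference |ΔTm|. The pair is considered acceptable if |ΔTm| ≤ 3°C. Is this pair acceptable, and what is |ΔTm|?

Forward: A=7 T=3 G=4 C=4 → Tm = 2·10 + 4·8 = 52°C.
Reverse: A=4 T=7 G=4 C=2 → Tm = 2·11 + 4·6 = 46°C.
|ΔTm| = |52 − 46| = 6°C, > 3°C.

|ΔTm| = 6°C; the pair is not acceptable.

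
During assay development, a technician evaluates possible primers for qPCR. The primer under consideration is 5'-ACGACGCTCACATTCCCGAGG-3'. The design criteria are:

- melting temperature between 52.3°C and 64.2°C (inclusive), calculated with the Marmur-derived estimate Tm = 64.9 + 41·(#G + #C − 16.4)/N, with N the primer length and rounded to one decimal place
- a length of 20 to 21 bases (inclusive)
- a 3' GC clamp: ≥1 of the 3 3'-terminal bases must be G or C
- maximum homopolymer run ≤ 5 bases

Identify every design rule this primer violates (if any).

Base counts: A=5, T=3, G=5, C=8 (length 21).
Tm: Tm = 64.9 + 41·(13 − 16.4)/21 = 58.3°C ✓
length: length 21 ✓
GC clamp: 3' end AGG has 2 G/C ✓
homopolymer run: longest run = 3 ✓

Meets all criteria.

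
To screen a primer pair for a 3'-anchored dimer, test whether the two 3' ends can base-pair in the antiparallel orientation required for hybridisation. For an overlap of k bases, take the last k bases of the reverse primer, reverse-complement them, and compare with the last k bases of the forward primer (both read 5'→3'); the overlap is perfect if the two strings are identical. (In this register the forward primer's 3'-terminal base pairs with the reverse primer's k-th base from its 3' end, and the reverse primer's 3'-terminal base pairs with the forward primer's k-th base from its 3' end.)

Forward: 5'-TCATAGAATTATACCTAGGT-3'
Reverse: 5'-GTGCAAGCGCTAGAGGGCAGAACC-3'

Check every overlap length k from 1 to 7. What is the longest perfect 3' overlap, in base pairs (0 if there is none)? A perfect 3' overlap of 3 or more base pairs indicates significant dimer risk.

Longest perfect overlap: 3 complementary base pairs; significant dimer risk (threshold 3).

Last 7 bases (5'→3') — forward …CCTAGGT, reverse …CAGAACC.
Reverse complement of the reverse primer's last 7 bases: GGTTCTG; its first k bases are the reverse complement of the reverse primer's last k bases, so a perfect k-base overlap needs the forward primer's last k bases to equal them.
Comparing (forward last k vs required): k=1: T vs G ✗; k=2: GT vs GG ✗; k=3: GGT vs GGT ✓; k=4: AGGT vs GGTT ✗; k=5: TAGGT vs GGTTC ✗; k=6: CTAGGT vs GGTTCT ✗; k=7: CCTAGGT vs GGTTCTG ✗.
Only k = 3 is perfect, so the longest perfect 3' overlap is 3.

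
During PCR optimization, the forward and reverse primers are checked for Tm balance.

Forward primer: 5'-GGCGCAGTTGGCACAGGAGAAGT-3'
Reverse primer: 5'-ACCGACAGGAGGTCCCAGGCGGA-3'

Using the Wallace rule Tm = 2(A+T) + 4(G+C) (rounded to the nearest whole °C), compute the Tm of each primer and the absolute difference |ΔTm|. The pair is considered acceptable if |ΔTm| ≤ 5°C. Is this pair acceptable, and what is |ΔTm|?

|ΔTm| = 4°C; the pair is acceptable.

Forward: A=6 T=3 G=10 C=4 → Tm = 2·9 + 4·14 = 74°C.
Reverse: A=6 T=1 G=9 C=7 → Tm = 2·7 + 4·16 = 78°C.
|ΔTm| = |74 − 78| = 4°C, ≤ 5°C.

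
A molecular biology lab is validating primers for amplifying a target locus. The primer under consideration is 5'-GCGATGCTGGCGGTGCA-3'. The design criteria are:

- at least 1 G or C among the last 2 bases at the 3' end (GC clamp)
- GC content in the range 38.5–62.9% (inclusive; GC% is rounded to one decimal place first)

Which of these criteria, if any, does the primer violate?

Fails: GC content.

Base counts: A=2, T=3, G=8, C=4 (length 17).
GC clamp: 3' end CA has 1 G/C ✓
GC content: GC 12/17 = 70.6%, outside 38.5–62.9% ✗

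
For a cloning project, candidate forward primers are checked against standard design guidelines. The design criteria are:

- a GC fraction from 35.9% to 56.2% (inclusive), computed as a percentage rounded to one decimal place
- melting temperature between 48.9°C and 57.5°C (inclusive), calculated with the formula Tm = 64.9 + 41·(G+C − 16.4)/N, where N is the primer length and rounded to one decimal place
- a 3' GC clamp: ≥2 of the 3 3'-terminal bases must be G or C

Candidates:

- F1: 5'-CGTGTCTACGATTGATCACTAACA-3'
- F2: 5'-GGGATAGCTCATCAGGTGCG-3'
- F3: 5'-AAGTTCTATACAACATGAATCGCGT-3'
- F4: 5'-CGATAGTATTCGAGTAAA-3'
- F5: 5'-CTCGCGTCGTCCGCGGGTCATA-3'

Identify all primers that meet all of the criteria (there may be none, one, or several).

F3 only.

F1 (24 nt, A=7 T=7 G=4 C=6): GC 10/24 = 41.7% ✓; Tm = 64.9 + 41·(10 − 16.4)/24 = 54.0°C ✓; 3' end ACA has 1 G/C, need ≥2 ✗ — fails.
F2 (20 nt, A=4 T=4 G=8 C=4): GC 12/20 = 60.0%, outside 35.9–56.2% ✗; Tm = 64.9 + 41·(12 − 16.4)/20 = 55.9°C ✓; 3' end GCG has 3 G/C ✓ — fails.
F3 (25 nt, A=9 T=7 G=4 C=5): GC 9/25 = 36.0% ✓; Tm = 64.9 + 41·(9 − 16.4)/25 = 52.8°C ✓; 3' end CGT has 2 G/C ✓ — passes.
F4 (18 nt, A=7 T=5 G=4 C=2): GC 6/18 = 33.3%, outside 35.9–56.2% ✗; Tm = 64.9 + 41·(6 − 16.4)/18 = 41.2°C, outside 48.9–57.5°C ✗; 3' end AAA has 0 G/C, need ≥2 ✗ — fails.
F5 (22 nt, A=2 T=5 G=7 C=8): GC 15/22 = 68.2%, outside 35.9–56.2% ✗; Tm = 64.9 + 41·(15 − 16.4)/22 = 62.3°C, outside 48.9–57.5°C ✗; 3' end ATA has 0 G/C, need ≥2 ✗ — fails.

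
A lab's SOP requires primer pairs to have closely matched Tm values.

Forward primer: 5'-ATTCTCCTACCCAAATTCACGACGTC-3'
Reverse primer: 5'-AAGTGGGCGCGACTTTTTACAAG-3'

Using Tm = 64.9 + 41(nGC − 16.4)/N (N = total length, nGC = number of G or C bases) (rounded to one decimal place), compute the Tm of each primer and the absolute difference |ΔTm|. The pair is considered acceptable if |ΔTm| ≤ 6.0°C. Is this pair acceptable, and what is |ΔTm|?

Forward: G+C = 12, N = 26 → Tm = 64.9 + 41·(12 − 16.4)/26 = 58.0°C.
Reverse: G+C = 11, N = 23 → Tm = 64.9 + 41·(11 − 16.4)/23 = 55.3°C.
|ΔTm| = |58.0 − 55.3| = 2.7°C, ≤ 6.0°C.

|ΔTm| = 2.7°C; the pair is acceptable.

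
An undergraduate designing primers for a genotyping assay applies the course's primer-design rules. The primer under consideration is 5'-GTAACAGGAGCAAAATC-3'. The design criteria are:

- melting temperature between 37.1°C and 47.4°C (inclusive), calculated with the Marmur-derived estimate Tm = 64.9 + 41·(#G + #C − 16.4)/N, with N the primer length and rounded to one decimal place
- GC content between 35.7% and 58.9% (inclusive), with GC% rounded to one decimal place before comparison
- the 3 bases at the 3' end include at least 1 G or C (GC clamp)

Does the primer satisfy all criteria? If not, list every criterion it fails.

Meets all criteria.

Base counts: A=8, T=2, G=4, C=3 (length 17).
Tm: Tm = 64.9 + 41·(7 − 16.4)/17 = 42.2°C ✓
GC content: GC 7/17 = 41.2% ✓
GC clamp: 3' end ATC has 1 G/C ✓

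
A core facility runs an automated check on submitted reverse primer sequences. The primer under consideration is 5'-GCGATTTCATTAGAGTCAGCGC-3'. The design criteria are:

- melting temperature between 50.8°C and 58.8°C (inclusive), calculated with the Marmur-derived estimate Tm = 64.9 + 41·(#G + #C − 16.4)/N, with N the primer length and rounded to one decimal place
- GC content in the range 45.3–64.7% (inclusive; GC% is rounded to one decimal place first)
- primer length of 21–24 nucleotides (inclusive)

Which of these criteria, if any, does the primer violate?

Meets all criteria.

Base counts: A=5, T=6, G=6, C=5 (length 22).
Tm: Tm = 64.9 + 41·(11 − 16.4)/22 = 54.8°C ✓
GC content: GC 11/22 = 50.0% ✓
length: length 22 ✓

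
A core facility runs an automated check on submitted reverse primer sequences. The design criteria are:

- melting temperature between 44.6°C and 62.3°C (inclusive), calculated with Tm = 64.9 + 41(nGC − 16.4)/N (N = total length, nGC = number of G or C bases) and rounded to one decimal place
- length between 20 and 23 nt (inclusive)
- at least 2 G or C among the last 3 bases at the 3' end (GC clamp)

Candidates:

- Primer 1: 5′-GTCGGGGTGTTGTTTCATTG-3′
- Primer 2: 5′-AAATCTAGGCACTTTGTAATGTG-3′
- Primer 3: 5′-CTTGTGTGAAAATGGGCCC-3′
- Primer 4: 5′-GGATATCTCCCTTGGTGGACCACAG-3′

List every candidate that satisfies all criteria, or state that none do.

Primer 2 only.

Primer 1 (20 nt, A=1 T=9 G=8 C=2): Tm = 64.9 + 41·(10 − 16.4)/20 = 51.8°C ✓; length 20 ✓; 3' end TTG has 1 G/C, need ≥2 ✗ — fails.
Primer 2 (23 nt, A=7 T=8 G=5 C=3): Tm = 64.9 + 41·(8 − 16.4)/23 = 49.9°C ✓; length 23 ✓; 3' end GTG has 2 G/C ✓ — passes.
Primer 3 (19 nt, A=4 T=5 G=6 C=4): Tm = 64.9 + 41·(10 − 16.4)/19 = 51.1°C ✓; length 19, outside 20–23 ✗; 3' end CCC has 3 G/C ✓ — fails.
Primer 4 (25 nt, A=5 T=6 G=7 C=7): Tm = 64.9 + 41·(14 − 16.4)/25 = 61.0°C ✓; length 25, outside 20–23 ✗; 3' end CAG has 2 G/C ✓ — fails.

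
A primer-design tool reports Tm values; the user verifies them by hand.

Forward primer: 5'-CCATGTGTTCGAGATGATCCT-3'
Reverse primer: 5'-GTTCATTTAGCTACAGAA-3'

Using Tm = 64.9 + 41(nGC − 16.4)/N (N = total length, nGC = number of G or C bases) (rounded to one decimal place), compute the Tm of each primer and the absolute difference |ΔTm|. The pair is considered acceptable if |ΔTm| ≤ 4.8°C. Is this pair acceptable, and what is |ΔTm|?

Forward: G+C = 10, N = 21 → Tm = 64.9 + 41·(10 − 16.4)/21 = 52.4°C.
Reverse: G+C = 6, N = 18 → Tm = 64.9 + 41·(6 − 16.4)/18 = 41.2°C.
|ΔTm| = |52.4 − 41.2| = 11.2°C, > 4.8°C.

|ΔTm| = 11.2°C; the pair is not acceptable.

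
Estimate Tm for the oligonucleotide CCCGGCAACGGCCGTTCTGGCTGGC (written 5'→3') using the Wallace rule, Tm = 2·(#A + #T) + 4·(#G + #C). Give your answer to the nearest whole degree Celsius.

Base counts: A=2, T=4, G=9, C=10 (length 25).
Tm = 2·(2+4) + 4·(9+10) = 2·6 + 4·19 = 12 + 76 = 88°C.

88°C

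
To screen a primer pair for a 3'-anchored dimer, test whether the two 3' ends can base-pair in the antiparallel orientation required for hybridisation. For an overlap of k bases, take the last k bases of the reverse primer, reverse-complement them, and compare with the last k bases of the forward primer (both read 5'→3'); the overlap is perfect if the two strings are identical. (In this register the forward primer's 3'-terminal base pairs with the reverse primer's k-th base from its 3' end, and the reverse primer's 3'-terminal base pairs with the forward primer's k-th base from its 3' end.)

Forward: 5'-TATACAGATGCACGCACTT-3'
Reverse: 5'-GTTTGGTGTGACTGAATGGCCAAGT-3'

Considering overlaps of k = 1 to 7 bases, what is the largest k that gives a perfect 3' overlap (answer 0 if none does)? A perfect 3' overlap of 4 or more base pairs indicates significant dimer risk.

Last 7 bases (5'→3') — forward …CGCACTT, reverse …GCCAAGT.
Reverse complement of the reverse primer's last 7 bases: ACTTGGC; its first k bases are the reverse complement of the reverse primer's last k bases, so a perfect k-base overlap needs the forward primer's last k bases to equal them.
Comparing (forward last k vs required): k=1: T vs A ✗; k=2: TT vs AC ✗; k=3: CTT vs ACT ✗; k=4: ACTT vs ACTT ✓; k=5: CACTT vs ACTTG ✗; k=6: GCACTT vs ACTTGG ✗; k=7: CGCACTT vs ACTTGGC ✗.
Only k = 4 is perfect, so the longest perfect 3' overlap is 4.

Longest perfect overlap: 4 complementary base pairs; significant dimer risk (threshold 4).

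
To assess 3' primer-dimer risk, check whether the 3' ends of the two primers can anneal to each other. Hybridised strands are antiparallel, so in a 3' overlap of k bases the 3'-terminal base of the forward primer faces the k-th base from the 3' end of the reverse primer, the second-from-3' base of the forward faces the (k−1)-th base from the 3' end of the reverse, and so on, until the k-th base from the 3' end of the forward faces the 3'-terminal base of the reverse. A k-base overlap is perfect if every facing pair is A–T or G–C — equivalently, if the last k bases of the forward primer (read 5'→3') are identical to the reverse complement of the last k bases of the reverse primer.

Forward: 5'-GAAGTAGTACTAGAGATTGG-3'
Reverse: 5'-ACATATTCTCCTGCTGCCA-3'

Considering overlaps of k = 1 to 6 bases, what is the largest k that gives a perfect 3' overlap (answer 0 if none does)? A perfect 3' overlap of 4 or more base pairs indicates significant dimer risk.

Last 6 bases (5'→3') — forward …GATTGG, reverse …CTGCCA.
Reverse complement of the reverse primer's last 6 bases: TGGCAG; its first k bases are the reverse complement of the reverse primer's last k bases, so a perfect k-base overlap needs the forward primer's last k bases to equal them.
Comparing (forward last k vs required): k=1: G vs T ✗; k=2: GG vs TG ✗; k=3: TGG vs TGG ✓; k=4: TTGG vs TGGC ✗; k=5: ATTGG vs TGGCA ✗; k=6: GATTGG vs TGGCAG ✗.
Only k = 3 is perfect, so the longest perfect 3' overlap is 3.

Longest perfect overlap: 3 complementary base pairs; below the dimer-risk threshold (threshold 4).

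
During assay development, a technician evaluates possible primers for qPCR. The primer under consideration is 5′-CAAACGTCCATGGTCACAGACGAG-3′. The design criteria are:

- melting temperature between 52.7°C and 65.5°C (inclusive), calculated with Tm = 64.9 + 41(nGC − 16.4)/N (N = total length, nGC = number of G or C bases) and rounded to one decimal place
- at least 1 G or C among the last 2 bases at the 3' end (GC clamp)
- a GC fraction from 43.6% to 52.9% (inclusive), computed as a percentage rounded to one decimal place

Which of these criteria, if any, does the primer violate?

Base counts: A=8, T=3, G=6, C=7 (length 24).
Tm: Tm = 64.9 + 41·(13 − 16.4)/24 = 59.1°C ✓
GC clamp: 3' end AG has 1 G/C ✓
GC content: GC 13/24 = 54.2%, outside 43.6–52.9% ✗

Fails: GC content.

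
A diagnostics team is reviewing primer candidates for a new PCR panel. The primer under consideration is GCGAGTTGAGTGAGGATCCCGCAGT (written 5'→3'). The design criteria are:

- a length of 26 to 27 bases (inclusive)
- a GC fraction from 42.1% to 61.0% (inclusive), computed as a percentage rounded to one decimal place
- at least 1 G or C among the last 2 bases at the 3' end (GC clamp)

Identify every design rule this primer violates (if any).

Base counts: A=5, T=5, G=10, C=5 (length 25).
length: length 25, outside 26–27 ✗
GC content: GC 15/25 = 60.0% ✓
GC clamp: 3' end GT has 1 G/C ✓

Fails: length.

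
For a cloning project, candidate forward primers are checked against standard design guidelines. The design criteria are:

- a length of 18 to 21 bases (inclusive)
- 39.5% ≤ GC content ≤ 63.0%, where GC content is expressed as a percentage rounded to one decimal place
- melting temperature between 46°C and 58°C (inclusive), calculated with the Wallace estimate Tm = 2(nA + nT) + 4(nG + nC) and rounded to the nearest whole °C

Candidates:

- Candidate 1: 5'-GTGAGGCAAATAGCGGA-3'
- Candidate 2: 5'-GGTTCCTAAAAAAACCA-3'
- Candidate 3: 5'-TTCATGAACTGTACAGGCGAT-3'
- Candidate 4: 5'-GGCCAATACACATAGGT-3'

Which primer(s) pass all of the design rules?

Candidate 1 (17 nt, A=6 T=2 G=7 C=2): length 17, outside 18–21 ✗; GC 9/17 = 52.9% ✓; Tm = 2·8 + 4·9 = 52°C ✓ — fails.
Candidate 2 (17 nt, A=8 T=3 G=2 C=4): length 17, outside 18–21 ✗; GC 6/17 = 35.3%, outside 39.5–63.0% ✗; Tm = 2·11 + 4·6 = 46°C ✓ — fails.
Candidate 3 (21 nt, A=6 T=6 G=5 C=4): length 21 ✓; GC 9/21 = 42.9% ✓; Tm = 2·12 + 4·9 = 60°C, outside 46–58°C ✗ — fails.
Candidate 4 (17 nt, A=6 T=3 G=4 C=4): length 17, outside 18–21 ✗; GC 8/17 = 47.1% ✓; Tm = 2·9 + 4·8 = 50°C ✓ — fails.

None of the candidates satisfy all criteria.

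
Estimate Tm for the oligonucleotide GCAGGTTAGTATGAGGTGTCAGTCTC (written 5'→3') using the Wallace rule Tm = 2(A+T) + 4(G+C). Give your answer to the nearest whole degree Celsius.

78°C

Base counts: A=5, T=8, G=9, C=4 (length 26).
Tm = 2·(5+8) + 4·(9+4) = 2·13 + 4·13 = 26 + 52 = 78°C.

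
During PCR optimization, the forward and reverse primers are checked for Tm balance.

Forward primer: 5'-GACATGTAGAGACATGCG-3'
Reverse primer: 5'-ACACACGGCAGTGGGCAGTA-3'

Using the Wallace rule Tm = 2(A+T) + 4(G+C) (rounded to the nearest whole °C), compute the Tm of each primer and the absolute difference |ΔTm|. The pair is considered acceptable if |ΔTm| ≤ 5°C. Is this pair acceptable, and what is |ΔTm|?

|ΔTm| = 10°C; the pair is not acceptable.

Forward: A=6 T=3 G=6 C=3 → Tm = 2·9 + 4·9 = 54°C.
Reverse: A=6 T=2 G=7 C=5 → Tm = 2·8 + 4·12 = 64°C.
|ΔTm| = |54 − 64| = 10°C, > 5°C.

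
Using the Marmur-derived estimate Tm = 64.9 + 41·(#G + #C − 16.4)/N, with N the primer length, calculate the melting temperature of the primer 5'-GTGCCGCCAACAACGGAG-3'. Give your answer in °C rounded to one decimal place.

54.9°C

Base counts: A=5, T=1, G=6, C=6; G+C = 12, N = 18.
Tm = 64.9 + 41·(12 − 16.4)/18 = 64.9 + -180.40/18 = 54.9°C.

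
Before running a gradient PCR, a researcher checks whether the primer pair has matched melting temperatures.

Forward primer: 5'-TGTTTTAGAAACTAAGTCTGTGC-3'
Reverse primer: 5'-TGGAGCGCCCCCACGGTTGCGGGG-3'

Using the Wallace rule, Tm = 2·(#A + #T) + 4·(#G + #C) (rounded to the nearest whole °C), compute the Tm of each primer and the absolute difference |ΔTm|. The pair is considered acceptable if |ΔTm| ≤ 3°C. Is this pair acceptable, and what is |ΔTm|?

|ΔTm| = 24°C; the pair is not acceptable.

Forward: A=6 T=9 G=5 C=3 → Tm = 2·15 + 4·8 = 62°C.
Reverse: A=2 T=3 G=11 C=8 → Tm = 2·5 + 4·19 = 86°C.
|ΔTm| = |62 − 86| = 24°C, > 3°C.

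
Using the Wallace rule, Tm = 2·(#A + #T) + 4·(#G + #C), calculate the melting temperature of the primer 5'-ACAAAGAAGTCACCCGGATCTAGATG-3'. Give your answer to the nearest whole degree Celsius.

76°C

Base counts: A=10, T=4, G=6, C=6 (length 26).
Tm = 2·(10+4) + 4·(6+6) = 2·14 + 4·12 = 28 + 48 = 76°C.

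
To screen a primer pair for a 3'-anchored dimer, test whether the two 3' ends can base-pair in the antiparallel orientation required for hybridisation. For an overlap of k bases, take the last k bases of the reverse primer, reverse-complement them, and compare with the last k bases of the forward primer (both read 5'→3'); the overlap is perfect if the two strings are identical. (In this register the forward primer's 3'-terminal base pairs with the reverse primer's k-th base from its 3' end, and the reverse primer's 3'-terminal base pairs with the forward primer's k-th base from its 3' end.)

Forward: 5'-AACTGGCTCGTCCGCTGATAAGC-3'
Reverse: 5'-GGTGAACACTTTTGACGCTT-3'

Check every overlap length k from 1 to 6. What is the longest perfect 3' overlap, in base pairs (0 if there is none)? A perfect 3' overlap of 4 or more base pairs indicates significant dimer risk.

Last 6 bases (5'→3') — forward …ATAAGC, reverse …ACGCTT.
Reverse complement of the reverse primer's last 6 bases: AAGCGT; its first k bases are the reverse complement of the reverse primer's last k bases, so a perfect k-base overlap needs the forward primer's last k bases to equal them.
Comparing (forward last k vs required): k=1: C vs A ✗; k=2: GC vs AA ✗; k=3: AGC vs AAG ✗; k=4: AAGC vs AAGC ✓; k=5: TAAGC vs AAGCG ✗; k=6: ATAAGC vs AAGCGT ✗.
Only k = 4 is perfect, so the longest perfect 3' overlap is 4.

Longest perfect overlap: 4 complementary base pairs; significant dimer risk (threshold 4).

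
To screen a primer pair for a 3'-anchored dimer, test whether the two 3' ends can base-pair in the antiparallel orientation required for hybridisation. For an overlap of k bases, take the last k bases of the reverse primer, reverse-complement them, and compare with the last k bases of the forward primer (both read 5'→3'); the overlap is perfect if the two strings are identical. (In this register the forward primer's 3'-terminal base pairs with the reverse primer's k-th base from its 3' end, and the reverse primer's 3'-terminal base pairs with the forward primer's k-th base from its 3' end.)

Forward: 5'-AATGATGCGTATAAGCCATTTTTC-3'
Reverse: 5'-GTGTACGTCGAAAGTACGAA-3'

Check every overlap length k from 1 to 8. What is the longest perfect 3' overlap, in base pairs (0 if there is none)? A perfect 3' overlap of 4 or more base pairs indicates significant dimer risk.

Last 8 bases (5'→3') — forward …CATTTTTC, reverse …AGTACGAA.
Reverse complement of the reverse primer's last 8 bases: TTCGTACT; its first k bases are the reverse complement of the reverse primer's last k bases, so a perfect k-base overlap needs the forward primer's last k bases to equal them.
Comparing (forward last k vs required): k=1: C vs T ✗; k=2: TC vs TT ✗; k=3: TTC vs TTC ✓; k=4: TTTC vs TTCG ✗; k=5: TTTTC vs TTCGT ✗; k=6: TTTTTC vs TTCGTA ✗; k=7: ATTTTTC vs TTCGTAC ✗; k=8: CATTTTTC vs TTCGTACT ✗.
Only k = 3 is perfect, so the longest perfect 3' overlap is 3.

Longest perfect overlap: 3 complementary base pairs; below the dimer-risk threshold (threshold 4).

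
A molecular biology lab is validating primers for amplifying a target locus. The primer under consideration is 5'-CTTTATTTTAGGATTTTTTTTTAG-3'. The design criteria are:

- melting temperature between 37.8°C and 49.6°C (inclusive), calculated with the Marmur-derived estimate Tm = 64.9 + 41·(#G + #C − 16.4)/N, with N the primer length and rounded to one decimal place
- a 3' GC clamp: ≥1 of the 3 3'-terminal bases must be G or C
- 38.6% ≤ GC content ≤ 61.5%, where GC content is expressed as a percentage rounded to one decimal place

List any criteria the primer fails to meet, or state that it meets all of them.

Fails: GC content.

Base counts: A=4, T=16, G=3, C=1 (length 24).
Tm: Tm = 64.9 + 41·(4 − 16.4)/24 = 43.7°C ✓
GC clamp: 3' end TAG has 1 G/C ✓
GC content: GC 4/24 = 16.7%, outside 38.6–61.5% ✗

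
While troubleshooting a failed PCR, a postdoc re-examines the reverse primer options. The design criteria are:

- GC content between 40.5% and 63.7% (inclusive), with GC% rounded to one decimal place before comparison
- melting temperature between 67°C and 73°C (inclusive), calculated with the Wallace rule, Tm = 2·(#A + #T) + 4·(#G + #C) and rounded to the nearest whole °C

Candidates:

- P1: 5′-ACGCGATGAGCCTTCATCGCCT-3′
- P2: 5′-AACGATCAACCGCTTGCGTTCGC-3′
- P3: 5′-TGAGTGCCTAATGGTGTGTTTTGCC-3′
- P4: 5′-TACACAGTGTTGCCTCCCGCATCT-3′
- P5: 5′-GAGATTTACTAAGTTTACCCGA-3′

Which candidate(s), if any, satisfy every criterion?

P1 and P2.

P1 (22 nt, A=4 T=5 G=5 C=8): GC 13/22 = 59.1% ✓; Tm = 2·9 + 4·13 = 70°C ✓ — passes.
P2 (23 nt, A=5 T=5 G=5 C=8): GC 13/23 = 56.5% ✓; Tm = 2·10 + 4·13 = 72°C ✓ — passes.
P3 (25 nt, A=3 T=10 G=8 C=4): GC 12/25 = 48.0% ✓; Tm = 2·13 + 4·12 = 74°C, outside 67–73°C ✗ — fails.
P4 (24 nt, A=4 T=7 G=4 C=9): GC 13/24 = 54.2% ✓; Tm = 2·11 + 4·13 = 74°C, outside 67–73°C ✗ — fails.
P5 (22 nt, A=7 T=7 G=4 C=4): GC 8/22 = 36.4%, outside 40.5–63.7% ✗; Tm = 2·14 + 4·8 = 60°C, outside 67–73°C ✗ — fails.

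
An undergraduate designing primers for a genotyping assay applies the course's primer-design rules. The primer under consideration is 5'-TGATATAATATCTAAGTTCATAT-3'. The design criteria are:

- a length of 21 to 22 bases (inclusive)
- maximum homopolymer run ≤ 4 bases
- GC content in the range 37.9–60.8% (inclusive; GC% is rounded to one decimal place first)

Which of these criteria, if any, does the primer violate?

Fails: length, GC content.

Base counts: A=9, T=10, G=2, C=2 (length 23).
length: length 23, outside 21–22 ✗
homopolymer run: longest run = 2 ✓
GC content: GC 4/23 = 17.4%, outside 37.9–60.8% ✗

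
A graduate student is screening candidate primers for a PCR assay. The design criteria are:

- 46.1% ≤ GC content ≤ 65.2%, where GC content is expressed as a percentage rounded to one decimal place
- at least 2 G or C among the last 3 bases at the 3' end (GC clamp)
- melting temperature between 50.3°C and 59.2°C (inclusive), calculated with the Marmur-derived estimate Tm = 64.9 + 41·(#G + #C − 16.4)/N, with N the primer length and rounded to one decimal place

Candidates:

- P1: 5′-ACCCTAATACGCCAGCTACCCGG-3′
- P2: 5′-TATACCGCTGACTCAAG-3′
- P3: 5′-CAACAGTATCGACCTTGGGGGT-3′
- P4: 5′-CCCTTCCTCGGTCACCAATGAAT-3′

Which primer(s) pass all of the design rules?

P3 only.

P1 (23 nt, A=6 T=3 G=4 C=10): GC 14/23 = 60.9% ✓; 3' end CGG has 3 G/C ✓; Tm = 64.9 + 41·(14 − 16.4)/23 = 60.6°C, outside 50.3–59.2°C ✗ — fails.
P2 (17 nt, A=5 T=4 G=3 C=5): GC 8/17 = 47.1% ✓; 3' end AAG has 1 G/C, need ≥2 ✗; Tm = 64.9 + 41·(8 − 16.4)/17 = 44.6°C, outside 50.3–59.2°C ✗ — fails.
P3 (22 nt, A=5 T=5 G=7 C=5): GC 12/22 = 54.5% ✓; 3' end GGT has 2 G/C ✓; Tm = 64.9 + 41·(12 − 16.4)/22 = 56.7°C ✓ — passes.
P4 (23 nt, A=5 T=6 G=3 C=9): GC 12/23 = 52.2% ✓; 3' end AAT has 0 G/C, need ≥2 ✗; Tm = 64.9 + 41·(12 − 16.4)/23 = 57.1°C ✓ — fails.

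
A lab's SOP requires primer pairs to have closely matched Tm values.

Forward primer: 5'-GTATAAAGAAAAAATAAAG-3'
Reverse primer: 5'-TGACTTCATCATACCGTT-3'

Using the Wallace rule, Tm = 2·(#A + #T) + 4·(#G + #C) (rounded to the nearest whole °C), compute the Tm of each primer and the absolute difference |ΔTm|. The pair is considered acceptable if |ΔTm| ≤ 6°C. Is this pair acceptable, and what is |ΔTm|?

Forward: A=13 T=3 G=3 C=0 → Tm = 2·16 + 4·3 = 44°C.
Reverse: A=4 T=7 G=2 C=5 → Tm = 2·11 + 4·7 = 50°C.
|ΔTm| = |44 − 50| = 6°C, ≤ 6°C.

|ΔTm| = 6°C; the pair is acceptable.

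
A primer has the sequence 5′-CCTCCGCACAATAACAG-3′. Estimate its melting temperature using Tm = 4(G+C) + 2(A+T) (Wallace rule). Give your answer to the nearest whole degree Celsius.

Base counts: A=6, T=2, G=2, C=7 (length 17).
Tm = 2·(6+2) + 4·(2+7) = 2·8 + 4·9 = 16 + 36 = 52°C.

52°C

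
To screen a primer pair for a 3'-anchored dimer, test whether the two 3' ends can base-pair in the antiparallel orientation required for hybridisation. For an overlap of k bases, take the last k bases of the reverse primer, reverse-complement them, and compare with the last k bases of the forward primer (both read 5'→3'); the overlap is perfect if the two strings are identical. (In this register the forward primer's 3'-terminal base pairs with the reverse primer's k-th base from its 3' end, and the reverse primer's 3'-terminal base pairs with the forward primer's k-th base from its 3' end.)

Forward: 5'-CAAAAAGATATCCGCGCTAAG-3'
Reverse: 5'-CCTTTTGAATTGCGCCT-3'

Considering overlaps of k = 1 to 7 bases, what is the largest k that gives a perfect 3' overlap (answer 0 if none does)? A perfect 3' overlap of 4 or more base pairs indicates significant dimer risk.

Last 7 bases (5'→3') — forward …CGCTAAG, reverse …TGCGCCT.
Reverse complement of the reverse primer's last 7 bases: AGGCGCA; its first k bases are the reverse complement of the reverse primer's last k bases, so a perfect k-base overlap needs the forward primer's last k bases to equal them.
Comparing (forward last k vs required): k=1: G vs A ✗; k=2: AG vs AG ✓; k=3: AAG vs AGG ✗; k=4: TAAG vs AGGC ✗; k=5: CTAAG vs AGGCG ✗; k=6: GCTAAG vs AGGCGC ✗; k=7: CGCTAAG vs AGGCGCA ✗.
Only k = 2 is perfect, so the longest perfect 3' overlap is 2.

Longest perfect overlap: 2 complementary base pairs; below the dimer-risk threshold (threshold 4).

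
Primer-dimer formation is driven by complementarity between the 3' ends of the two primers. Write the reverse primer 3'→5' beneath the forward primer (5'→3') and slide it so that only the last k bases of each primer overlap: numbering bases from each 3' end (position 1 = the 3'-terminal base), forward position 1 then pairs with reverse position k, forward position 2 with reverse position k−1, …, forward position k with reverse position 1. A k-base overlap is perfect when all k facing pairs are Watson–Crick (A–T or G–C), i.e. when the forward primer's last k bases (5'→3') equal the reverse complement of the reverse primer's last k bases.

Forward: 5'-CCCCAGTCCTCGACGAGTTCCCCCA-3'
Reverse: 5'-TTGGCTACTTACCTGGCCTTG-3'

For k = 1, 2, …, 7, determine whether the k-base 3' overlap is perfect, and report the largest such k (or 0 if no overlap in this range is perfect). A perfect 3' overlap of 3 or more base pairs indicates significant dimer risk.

Longest perfect overlap: 2 complementary base pairs; below the dimer-risk threshold (threshold 3).

Last 7 bases (5'→3') — forward …TCCCCCA, reverse …GGCCTTG.
Reverse complement of the reverse primer's last 7 bases: CAAGGCC; its first k bases are the reverse complement of the reverse primer's last k bases, so a perfect k-base overlap needs the forward primer's last k bases to equal them.
Comparing (forward last k vs required): k=1: A vs C ✗; k=2: CA vs CA ✓; k=3: CCA vs CAA ✗; k=4: CCCA vs CAAG ✗; k=5: CCCCA vs CAAGG ✗; k=6: CCCCCA vs CAAGGC ✗; k=7: TCCCCCA vs CAAGGCC ✗.
Only k = 2 is perfect, so the longest perfect 3' overlap is 2.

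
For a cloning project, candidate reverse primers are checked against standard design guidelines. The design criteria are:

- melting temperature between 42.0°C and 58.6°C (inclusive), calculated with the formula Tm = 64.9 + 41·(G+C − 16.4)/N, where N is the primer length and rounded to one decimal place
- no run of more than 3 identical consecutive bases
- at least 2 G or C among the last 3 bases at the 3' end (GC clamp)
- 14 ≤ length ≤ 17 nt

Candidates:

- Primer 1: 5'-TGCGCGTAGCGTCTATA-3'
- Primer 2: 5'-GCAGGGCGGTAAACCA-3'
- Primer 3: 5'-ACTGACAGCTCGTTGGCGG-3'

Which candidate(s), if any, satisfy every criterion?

Primer 1 (17 nt, A=3 T=5 G=5 C=4): Tm = 64.9 + 41·(9 − 16.4)/17 = 47.1°C ✓; longest run = 1 ✓; 3' end ATA has 0 G/C, need ≥2 ✗; length 17 ✓ — fails.
Primer 2 (16 nt, A=5 T=1 G=6 C=4): Tm = 64.9 + 41·(10 − 16.4)/16 = 48.5°C ✓; longest run = 3 ✓; 3' end CCA has 2 G/C ✓; length 16 ✓ — passes.
Primer 3 (19 nt, A=3 T=4 G=7 C=5): Tm = 64.9 + 41·(12 − 16.4)/19 = 55.4°C ✓; longest run = 2 ✓; 3' end CGG has 3 G/C ✓; length 19, outside 14–17 ✗ — fails.

Primer 2 only.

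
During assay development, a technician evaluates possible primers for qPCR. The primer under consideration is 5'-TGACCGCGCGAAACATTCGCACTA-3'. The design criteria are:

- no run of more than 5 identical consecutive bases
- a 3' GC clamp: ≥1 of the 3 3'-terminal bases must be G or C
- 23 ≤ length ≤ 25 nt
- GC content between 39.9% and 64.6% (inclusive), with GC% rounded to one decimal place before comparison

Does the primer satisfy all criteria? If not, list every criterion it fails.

Meets all criteria.

Base counts: A=7, T=4, G=5, C=8 (length 24).
homopolymer run: longest run = 3 ✓
GC clamp: 3' end CTA has 1 G/C ✓
length: length 24 ✓
GC content: GC 13/24 = 54.2% ✓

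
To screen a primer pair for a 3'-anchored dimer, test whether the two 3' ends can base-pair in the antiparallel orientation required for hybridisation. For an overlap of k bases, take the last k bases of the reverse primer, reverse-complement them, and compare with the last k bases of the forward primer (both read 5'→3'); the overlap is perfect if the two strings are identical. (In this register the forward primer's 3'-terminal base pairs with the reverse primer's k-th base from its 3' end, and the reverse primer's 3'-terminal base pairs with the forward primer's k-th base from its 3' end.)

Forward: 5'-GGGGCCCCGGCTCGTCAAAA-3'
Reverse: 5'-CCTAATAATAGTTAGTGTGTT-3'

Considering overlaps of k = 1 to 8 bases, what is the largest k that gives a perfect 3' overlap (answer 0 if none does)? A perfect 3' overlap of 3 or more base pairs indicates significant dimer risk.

Longest perfect overlap: 2 complementary base pairs; below the dimer-risk threshold (threshold 3).

Last 8 bases (5'→3') — forward …CGTCAAAA, reverse …AGTGTGTT.
Reverse complement of the reverse primer's last 8 bases: AACACACT; its first k bases are the reverse complement of the reverse primer's last k bases, so a perfect k-base overlap needs the forward primer's last k bases to equal them.
Comparing (forward last k vs required): k=1: A vs A ✓; k=2: AA vs AA ✓; k=3: AAA vs AAC ✗; k=4: AAAA vs AACA ✗; k=5: CAAAA vs AACAC ✗; k=6: TCAAAA vs AACACA ✗; k=7: GTCAAAA vs AACACAC ✗; k=8: CGTCAAAA vs AACACACT ✗.
Perfect overlaps at k = 1, 2; the largest is 2.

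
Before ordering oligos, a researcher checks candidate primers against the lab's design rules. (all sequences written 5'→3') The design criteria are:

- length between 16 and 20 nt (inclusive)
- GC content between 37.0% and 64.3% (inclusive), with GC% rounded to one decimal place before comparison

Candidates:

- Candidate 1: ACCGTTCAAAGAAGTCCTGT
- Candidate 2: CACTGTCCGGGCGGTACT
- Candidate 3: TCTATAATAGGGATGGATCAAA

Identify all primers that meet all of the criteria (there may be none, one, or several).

Candidate 1 (20 nt, A=6 T=5 G=4 C=5): length 20 ✓; GC 9/20 = 45.0% ✓ — passes.
Candidate 2 (18 nt, A=2 T=4 G=6 C=6): length 18 ✓; GC 12/18 = 66.7%, outside 37.0–64.3% ✗ — fails.
Candidate 3 (22 nt, A=9 T=6 G=5 C=2): length 22, outside 16–20 ✗; GC 7/22 = 31.8%, outside 37.0–64.3% ✗ — fails.

Candidate 1 only.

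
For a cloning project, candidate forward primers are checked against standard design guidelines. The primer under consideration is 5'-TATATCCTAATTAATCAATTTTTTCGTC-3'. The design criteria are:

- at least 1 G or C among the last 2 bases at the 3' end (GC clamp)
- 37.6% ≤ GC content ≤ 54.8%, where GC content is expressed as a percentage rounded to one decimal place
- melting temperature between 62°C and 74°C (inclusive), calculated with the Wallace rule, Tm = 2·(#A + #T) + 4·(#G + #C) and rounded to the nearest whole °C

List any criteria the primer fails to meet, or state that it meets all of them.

Fails: GC content.

Base counts: A=8, T=14, G=1, C=5 (length 28).
GC clamp: 3' end TC has 1 G/C ✓
GC content: GC 6/28 = 21.4%, outside 37.6–54.8% ✗
Tm: Tm = 2·22 + 4·6 = 68°C ✓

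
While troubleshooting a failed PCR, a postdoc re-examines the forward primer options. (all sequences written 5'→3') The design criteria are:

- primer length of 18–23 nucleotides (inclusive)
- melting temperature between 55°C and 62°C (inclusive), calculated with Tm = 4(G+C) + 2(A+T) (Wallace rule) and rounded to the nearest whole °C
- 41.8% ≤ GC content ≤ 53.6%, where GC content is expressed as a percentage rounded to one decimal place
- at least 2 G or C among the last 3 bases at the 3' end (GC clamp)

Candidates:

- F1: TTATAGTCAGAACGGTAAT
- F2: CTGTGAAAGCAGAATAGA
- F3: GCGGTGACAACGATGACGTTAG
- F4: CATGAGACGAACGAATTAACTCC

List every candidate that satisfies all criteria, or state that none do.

F1 (19 nt, A=7 T=6 G=4 C=2): length 19 ✓; Tm = 2·13 + 4·6 = 50°C, outside 55–62°C ✗; GC 6/19 = 31.6%, outside 41.8–53.6% ✗; 3' end AAT has 0 G/C, need ≥2 ✗ — fails.
F2 (18 nt, A=8 T=3 G=5 C=2): length 18 ✓; Tm = 2·11 + 4·7 = 50°C, outside 55–62°C ✗; GC 7/18 = 38.9%, outside 41.8–53.6% ✗; 3' end AGA has 1 G/C, need ≥2 ✗ — fails.
F3 (22 nt, A=6 T=4 G=8 C=4): length 22 ✓; Tm = 2·10 + 4·12 = 68°C, outside 55–62°C ✗; GC 12/22 = 54.5%, outside 41.8–53.6% ✗; 3' end TAG has 1 G/C, need ≥2 ✗ — fails.
F4 (23 nt, A=9 T=4 G=4 C=6): length 23 ✓; Tm = 2·13 + 4·10 = 66°C, outside 55–62°C ✗; GC 10/23 = 43.5% ✓; 3' end TCC has 2 G/C ✓ — fails.

None of the candidates satisfy all criteria.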